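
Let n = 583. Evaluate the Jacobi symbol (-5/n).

First reduce: -5 ≡ 578 (mod 583).
Pull out 2: since 583 ≡ 7 (mod 8), (2/583) = +1.
Reciprocity: 289 ≡ 1 and 583 ≡ 3 (mod 4), so (289/583) = +(583/289).
Reduce top mod 289: now compute (5/289).
Reciprocity: 5 ≡ 1 and 289 ≡ 1 (mod 4), so (5/289) = +(289/5).
Reduce top mod 5: now compute (4/5).
Pull out 2^2: since 5 ≡ 5 (mod 8), (2/5) = -1, so (2/5)^2 = +1.
Reached (1/5) = 1. Collecting the sign flips along the way, the symbol is +1.

1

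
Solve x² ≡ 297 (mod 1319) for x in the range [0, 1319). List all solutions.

Since 1319 ≡ 3 (mod 4), a square root of 297 is 297^((1319+1)/4) = 297^330 mod 1319.
Repeated squaring: 297^2≡1155, 297^4≡516, 297^8≡1137, 297^16≡149, 297^32≡1097, 297^64≡481, 297^128≡536, 297^256≡1073 (mod 1319).
297^330 = 297^(256+64+8+2) ≡ 841 (mod 1319).
Check: 841² = 707281 ≡ 297 (mod 1319). The two roots are 478 and 841.

478, 841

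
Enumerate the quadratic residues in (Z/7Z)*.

Square k = 1,…,3 (k and 7−k give the same square):
1²=1, 2²=4, 3²≡2 (mod 7).
So the quadratic residues mod 7 are {1, 2, 4}.

1,2,4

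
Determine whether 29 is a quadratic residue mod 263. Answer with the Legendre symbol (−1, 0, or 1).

Reciprocity: 29 ≡ 1 and 263 ≡ 3 (mod 4), so (29/263) = +(263/29).
Reduce top mod 29: now compute (2/29).
Pull out 2: since 29 ≡ 5 (mod 8), (2/29) = -1.
Reached (1/29) = 1. Collecting the sign flips along the way, the symbol is -1.

-1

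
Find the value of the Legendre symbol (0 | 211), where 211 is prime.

0

Top reduces to 0: gcd > 1, so the symbol is 0.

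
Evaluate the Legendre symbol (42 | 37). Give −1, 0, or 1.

-1

First reduce: 42 ≡ 5 (mod 37).
Reciprocity: 5 ≡ 1 and 37 ≡ 1 (mod 4), so (5/37) = +(37/5).
Reduce top mod 5: now compute (2/5).
Pull out 2: since 5 ≡ 5 (mod 8), (2/5) = -1.
Reached (1/5) = 1. Collecting the sign flips along the way, the symbol is -1.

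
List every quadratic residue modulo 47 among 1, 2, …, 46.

Square k = 1,…,23 (k and 47−k give the same square):
1²=1, 2²=4, 3²=9, 4²=16, 5²=25, 6²=36, 7²≡2, 8²≡17, 9²≡34, 10²≡6, 11²≡27, 12²≡3, 13²≡28, 14²≡8, 15²≡37, 16²≡21, 17²≡7, 18²≡42, 19²≡32, 20²≡24, 21²≡18, 22²≡14, 23²≡12 (mod 47).
So the quadratic residues mod 47 are {1, 2, 3, 4, 6, 7, 8, 9, 12, 14, 16, 17, 18, 21, 24, 25, 27, 28, 32, 34, 36, 37, 42}.

1,2,3,4,6,7,8,9,12,14,16,17,18,21,24,25,27,28,32,34,36,37,42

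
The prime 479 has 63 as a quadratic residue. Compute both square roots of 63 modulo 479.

Since 479 ≡ 3 (mod 4), a square root of 63 is 63^((479+1)/4) = 63^120 mod 479.
Repeated squaring: 63^2≡137, 63^4≡88, 63^8≡80, 63^16≡173, 63^32≡231, 63^64≡192 (mod 479).
63^120 = 63^(64+32+16+8) ≡ 365 (mod 479).
Check: 365² = 133225 ≡ 63 (mod 479). The two roots are 114 and 365.

114, 365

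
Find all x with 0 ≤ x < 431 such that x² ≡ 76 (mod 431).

Since 431 ≡ 3 (mod 4), a square root of 76 is 76^((431+1)/4) = 76^108 mod 431.
Repeated squaring: 76^2≡173, 76^4≡190, 76^8≡327, 76^16≡41, 76^32≡388, 76^64≡125 (mod 431).
76^108 = 76^(64+32+8+4) ≡ 394 (mod 431).
Check: 394² = 155236 ≡ 76 (mod 431). The two roots are 37 and 394.

37, 394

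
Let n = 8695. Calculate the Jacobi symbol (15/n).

0

Reciprocity: 15 ≡ 3 and 8695 ≡ 3 (mod 4), so (15/8695) = −(8695/15).
Reduce top mod 15: now compute (10/15).
Pull out 2: since 15 ≡ 7 (mod 8), (2/15) = +1.
Reciprocity: 5 ≡ 1 and 15 ≡ 3 (mod 4), so (5/15) = +(15/5).
Reduce top mod 5: now compute (0/5).
Top reduces to 0: gcd > 1, so the symbol is 0.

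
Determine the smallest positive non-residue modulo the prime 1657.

(2/1657) = +1, so 2 is a residue.
(3/1657) = +1, so 3 is a residue.
(4/1657) = +1, so 4 is a residue.
(5/1657) = −1, so 5 is the smallest positive non-residue mod 1657.

5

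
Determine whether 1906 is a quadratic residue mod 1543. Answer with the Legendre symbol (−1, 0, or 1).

First reduce: 1906 ≡ 363 (mod 1543).
Reciprocity: 363 ≡ 3 and 1543 ≡ 3 (mod 4), so (363/1543) = −(1543/363).
Reduce top mod 363: now compute (91/363).
Reciprocity: 91 ≡ 3 and 363 ≡ 3 (mod 4), so (91/363) = −(363/91).
Reduce top mod 91: now compute (90/91).
Pull out 2: since 91 ≡ 3 (mod 8), (2/91) = -1.
Reciprocity: 45 ≡ 1 and 91 ≡ 3 (mod 4), so (45/91) = +(91/45).
Reduce top mod 45: now compute (1/45).
Reached (1/45) = 1. Collecting the sign flips along the way, the symbol is -1.

-1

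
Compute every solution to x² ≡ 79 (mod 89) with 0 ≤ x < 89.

89 ≡ 1 (mod 4), so we find a root by search.
Trying successive values, 41² = 1681 ≡ 79 (mod 89). The other root is 89 − 41 = 48.

41, 48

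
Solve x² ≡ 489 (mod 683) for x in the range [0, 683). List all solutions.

Since 683 ≡ 3 (mod 4), a square root of 489 is 489^((683+1)/4) = 489^171 mod 683.
Repeated squaring: 489^2≡71, 489^4≡260, 489^8≡666, 489^16≡289, 489^32≡195, 489^64≡460, 489^128≡553 (mod 683).
489^171 = 489^(128+32+8+2+1) ≡ 573 (mod 683).
Check: 573² = 328329 ≡ 489 (mod 683). The two roots are 110 and 573.

110, 573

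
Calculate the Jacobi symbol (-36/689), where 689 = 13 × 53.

1

First reduce: -36 ≡ 653 (mod 689).
Reciprocity: 653 ≡ 1 and 689 ≡ 1 (mod 4), so (653/689) = +(689/653).
Reduce top mod 653: now compute (36/653).
Pull out 2^2: since 653 ≡ 5 (mod 8), (2/653) = -1, so (2/653)^2 = +1.
Reciprocity: 9 ≡ 1 and 653 ≡ 1 (mod 4), so (9/653) = +(653/9).
Reduce top mod 9: now compute (5/9).
Reciprocity: 5 ≡ 1 and 9 ≡ 1 (mod 4), so (5/9) = +(9/5).
Reduce top mod 5: now compute (4/5).
Pull out 2^2: since 5 ≡ 5 (mod 8), (2/5) = -1, so (2/5)^2 = +1.
Reached (1/5) = 1. Collecting the sign flips along the way, the symbol is +1.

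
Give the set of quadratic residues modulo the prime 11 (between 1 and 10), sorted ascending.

1 3 4 5 9

Square k = 1,…,5 (k and 11−k give the same square):
1²=1, 2²=4, 3²=9, 4²≡5, 5²≡3 (mod 11).
So the quadratic residues mod 11 are {1, 3, 4, 5, 9}.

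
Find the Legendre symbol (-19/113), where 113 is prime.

Euler's criterion: (-19/113) ≡ 94^56 (mod 113).
94^2 ≡ 22 (mod 113)
94^4 ≡ 32 (mod 113)
94^8 ≡ 7 (mod 113)
94^16 ≡ 49 (mod 113)
94^32 ≡ 28 (mod 113)
94^56 = 94^(32+16+8) ≡ 112 (mod 113).
Result is 112 ≡ −1, so (-19/113) = −1.

-1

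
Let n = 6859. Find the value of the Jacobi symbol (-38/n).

0

First reduce: -38 ≡ 6821 (mod 6859).
Reciprocity: 6821 ≡ 1 and 6859 ≡ 3 (mod 4), so (6821/6859) = +(6859/6821).
Reduce top mod 6821: now compute (38/6821).
Pull out 2: since 6821 ≡ 5 (mod 8), (2/6821) = -1.
Reciprocity: 19 ≡ 3 and 6821 ≡ 1 (mod 4), so (19/6821) = +(6821/19).
Reduce top mod 19: now compute (0/19).
Top reduces to 0: gcd > 1, so the symbol is 0.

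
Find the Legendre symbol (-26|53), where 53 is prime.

-1

Euler's criterion: (-26/53) ≡ 27^26 (mod 53).
27^2 ≡ 40 (mod 53)
27^4 ≡ 10 (mod 53)
27^8 ≡ 47 (mod 53)
27^16 ≡ 36 (mod 53)
27^26 = 27^(16+8+2) ≡ 52 (mod 53).
Result is 52 ≡ −1, so (-26/53) = −1.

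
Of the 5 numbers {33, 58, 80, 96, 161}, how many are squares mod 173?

(33/173) = +1 → QR.
(58/173) = -1 → non-residue.
(80/173) = -1 → non-residue.
(96/173) = +1 → QR.
(161/173) = -1 → non-residue.
Total quadratic residues among the 5: 2.

2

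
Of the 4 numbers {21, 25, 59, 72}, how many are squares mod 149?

1

(21/149) = -1 → non-residue.
(25/149) = +1 → QR.
(59/149) = -1 → non-residue.
(72/149) = -1 → non-residue.
Total quadratic residues among the 4: 1.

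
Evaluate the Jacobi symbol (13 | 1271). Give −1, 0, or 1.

1

Reciprocity: 13 ≡ 1 and 1271 ≡ 3 (mod 4), so (13/1271) = +(1271/13).
Reduce top mod 13: now compute (10/13).
Pull out 2: since 13 ≡ 5 (mod 8), (2/13) = -1.
Reciprocity: 5 ≡ 1 and 13 ≡ 1 (mod 4), so (5/13) = +(13/5).
Reduce top mod 5: now compute (3/5).
Reciprocity: 3 ≡ 3 and 5 ≡ 1 (mod 4), so (3/5) = +(5/3).
Reduce top mod 3: now compute (2/3).
Pull out 2: since 3 ≡ 3 (mod 8), (2/3) = -1.
Reached (1/3) = 1. Collecting the sign flips along the way, the symbol is +1.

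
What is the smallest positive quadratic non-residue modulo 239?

7

(2/239) = +1, so 2 is a residue.
(3/239) = +1, so 3 is a residue.
(4/239) = +1, so 4 is a residue.
(5/239) = +1, so 5 is a residue.
(6/239) = +1, so 6 is a residue.
(7/239) = −1, so 7 is the smallest positive non-residue mod 239.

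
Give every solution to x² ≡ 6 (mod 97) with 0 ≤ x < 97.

43, 54

97 ≡ 1 (mod 4), so we find a root by search.
Trying successive values, 43² = 1849 ≡ 6 (mod 97). The other root is 97 − 43 = 54.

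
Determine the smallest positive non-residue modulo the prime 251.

(2/251) = −1, so 2 is the smallest positive non-residue mod 251.

2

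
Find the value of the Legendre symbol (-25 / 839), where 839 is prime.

Euler's criterion: (-25/839) ≡ 814^419 (mod 839).
814^2 ≡ 625 (mod 839)
814^4 ≡ 490 (mod 839)
814^8 ≡ 146 (mod 839)
814^16 ≡ 341 (mod 839)
814^32 ≡ 499 (mod 839)
814^64 ≡ 657 (mod 839)
814^128 ≡ 403 (mod 839)
814^256 ≡ 482 (mod 839)
814^419 = 814^(256+128+32+2+1) ≡ 838 (mod 839).
Result is 838 ≡ −1, so (-25/839) = −1.

-1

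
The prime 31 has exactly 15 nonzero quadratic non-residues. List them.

3 6 11 12 13 15 17 21 22 23 24 26 27 29 30

Square k = 1,…,15 (k and 31−k give the same square):
1²=1, 2²=4, 3²=9, 4²=16, 5²=25, 6²≡5, 7²≡18, 8²≡2, 9²≡19, 10²≡7, 11²≡28, 12²≡20, 13²≡14, 14²≡10, 15²≡8 (mod 31).
The residues are {1, 2, 4, 5, 7, 8, 9, 10, 14, 16, 18, 19, 20, 25, 28}; the non-residues are the remaining 15 nonzero classes.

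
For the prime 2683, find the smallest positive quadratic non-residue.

2

(2/2683) = −1, so 2 is the smallest positive non-residue mod 2683.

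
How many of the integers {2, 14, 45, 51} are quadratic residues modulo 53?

0

(2/53) = -1 → non-residue.
(14/53) = -1 → non-residue.
(45/53) = -1 → non-residue.
(51/53) = -1 → non-residue.
Total quadratic residues among the 4: 0.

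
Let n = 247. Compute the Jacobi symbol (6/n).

-1

Pull out 2: since 247 ≡ 7 (mod 8), (2/247) = +1.
Reciprocity: 3 ≡ 3 and 247 ≡ 3 (mod 4), so (3/247) = −(247/3).
Reduce top mod 3: now compute (1/3).
Reached (1/3) = 1. Collecting the sign flips along the way, the symbol is -1.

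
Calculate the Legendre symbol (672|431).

-1

Euler's criterion: (672/431) ≡ 241^215 (mod 431).
241^2 ≡ 327 (mod 431)
241^4 ≡ 41 (mod 431)
241^8 ≡ 388 (mod 431)
241^16 ≡ 125 (mod 431)
241^32 ≡ 109 (mod 431)
241^64 ≡ 244 (mod 431)
241^128 ≡ 58 (mod 431)
241^215 = 241^(128+64+16+4+2+1) ≡ 430 (mod 431).
Result is 430 ≡ −1, so (672/431) = −1.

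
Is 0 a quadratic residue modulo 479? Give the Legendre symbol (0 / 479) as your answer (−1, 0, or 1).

Top reduces to 0: gcd > 1, so the symbol is 0.

0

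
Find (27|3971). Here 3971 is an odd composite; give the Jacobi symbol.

1

Reciprocity: 27 ≡ 3 and 3971 ≡ 3 (mod 4), so (27/3971) = −(3971/27).
Reduce top mod 27: now compute (2/27).
Pull out 2: since 27 ≡ 3 (mod 8), (2/27) = -1.
Reached (1/27) = 1. Collecting the sign flips along the way, the symbol is +1.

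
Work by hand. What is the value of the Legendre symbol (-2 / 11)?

First reduce: -2 ≡ 9 (mod 11).
Reciprocity: 9 ≡ 1 and 11 ≡ 3 (mod 4), so (9/11) = +(11/9).
Reduce top mod 9: now compute (2/9).
Pull out 2: since 9 ≡ 1 (mod 8), (2/9) = +1.
Reached (1/9) = 1. Collecting the sign flips along the way, the symbol is +1.

1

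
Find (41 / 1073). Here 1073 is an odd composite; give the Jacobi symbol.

-1

Reciprocity: 41 ≡ 1 and 1073 ≡ 1 (mod 4), so (41/1073) = +(1073/41).
Reduce top mod 41: now compute (7/41).
Reciprocity: 7 ≡ 3 and 41 ≡ 1 (mod 4), so (7/41) = +(41/7).
Reduce top mod 7: now compute (6/7).
Pull out 2: since 7 ≡ 7 (mod 8), (2/7) = +1.
Reciprocity: 3 ≡ 3 and 7 ≡ 3 (mod 4), so (3/7) = −(7/3).
Reduce top mod 3: now compute (1/3).
Reached (1/3) = 1. Collecting the sign flips along the way, the symbol is -1.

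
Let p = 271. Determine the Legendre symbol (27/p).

Reciprocity: 27 ≡ 3 and 271 ≡ 3 (mod 4), so (27/271) = −(271/27).
Reduce top mod 27: now compute (1/27).
Reached (1/27) = 1. Collecting the sign flips along the way, the symbol is -1.

-1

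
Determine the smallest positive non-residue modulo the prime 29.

2

(2/29) = −1, so 2 is the smallest positive non-residue mod 29.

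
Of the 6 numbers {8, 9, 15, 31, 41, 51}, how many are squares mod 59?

(8/59) = -1 → non-residue.
(9/59) = +1 → QR.
(15/59) = +1 → QR.
(31/59) = -1 → non-residue.
(41/59) = +1 → QR.
(51/59) = +1 → QR.
Total quadratic residues among the 6: 4.

4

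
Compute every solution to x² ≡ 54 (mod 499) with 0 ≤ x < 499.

191, 308

Since 499 ≡ 3 (mod 4), a square root of 54 is 54^((499+1)/4) = 54^125 mod 499.
Repeated squaring: 54^2≡421, 54^4≡96, 54^8≡234, 54^16≡365, 54^32≡491, 54^64≡64 (mod 499).
54^125 = 54^(64+32+16+8+4+1) ≡ 308 (mod 499).
Check: 308² = 94864 ≡ 54 (mod 499). The two roots are 191 and 308.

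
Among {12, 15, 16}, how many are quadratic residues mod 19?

1

(12/19) = -1 → non-residue.
(15/19) = -1 → non-residue.
(16/19) = +1 → QR.
Total quadratic residues among the 3: 1.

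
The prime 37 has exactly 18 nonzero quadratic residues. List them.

1, 3, 4, 7, 9, 10, 11, 12, 16, 21, 25, 26, 27, 28, 30, 33, 34, 36

Square k = 1,…,18 (k and 37−k give the same square):
1²=1, 2²=4, 3²=9, 4²=16, 5²=25, 6²=36, 7²≡12, 8²≡27, 9²≡7, 10²≡26, 11²≡10, 12²≡33, 13²≡21, 14²≡11, 15²≡3, 16²≡34, 17²≡30, 18²≡28 (mod 37).
So the quadratic residues mod 37 are {1, 3, 4, 7, 9, 10, 11, 12, 16, 21, 25, 26, 27, 28, 30, 33, 34, 36}.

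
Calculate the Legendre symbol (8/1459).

-1

Pull out 2^3: since 1459 ≡ 3 (mod 8), (2/1459) = -1, so (2/1459)^3 = -1.
Reached (1/1459) = 1. Collecting the sign flips along the way, the symbol is -1.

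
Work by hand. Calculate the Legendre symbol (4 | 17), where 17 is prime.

Pull out 2^2: since 17 ≡ 1 (mod 8), (2/17) = +1, so (2/17)^2 = +1.
Reached (1/17) = 1. Collecting the sign flips along the way, the symbol is +1.

1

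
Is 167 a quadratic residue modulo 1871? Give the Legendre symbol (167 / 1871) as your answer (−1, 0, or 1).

1

Reciprocity: 167 ≡ 3 and 1871 ≡ 3 (mod 4), so (167/1871) = −(1871/167).
Reduce top mod 167: now compute (34/167).
Pull out 2: since 167 ≡ 7 (mod 8), (2/167) = +1.
Reciprocity: 17 ≡ 1 and 167 ≡ 3 (mod 4), so (17/167) = +(167/17).
Reduce top mod 17: now compute (14/17).
Pull out 2: since 17 ≡ 1 (mod 8), (2/17) = +1.
Reciprocity: 7 ≡ 3 and 17 ≡ 1 (mod 4), so (7/17) = +(17/7).
Reduce top mod 7: now compute (3/7).
Reciprocity: 3 ≡ 3 and 7 ≡ 3 (mod 4), so (3/7) = −(7/3).
Reduce top mod 3: now compute (1/3).
Reached (1/3) = 1. Collecting the sign flips along the way, the symbol is +1.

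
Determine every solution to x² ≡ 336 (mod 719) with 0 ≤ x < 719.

Since 719 ≡ 3 (mod 4), a square root of 336 is 336^((719+1)/4) = 336^180 mod 719.
Repeated squaring: 336^2≡13, 336^4≡169, 336^8≡520, 336^16≡56, 336^32≡260, 336^64≡14, 336^128≡196 (mod 719).
336^180 = 336^(128+32+16+4) ≡ 372 (mod 719).
Check: 372² = 138384 ≡ 336 (mod 719). The two roots are 347 and 372.

347, 372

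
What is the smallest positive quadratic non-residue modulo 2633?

(2/2633) = +1, so 2 is a residue.
(3/2633) = −1, so 3 is the smallest positive non-residue mod 2633.

3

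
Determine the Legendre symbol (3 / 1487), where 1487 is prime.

Reciprocity: 3 ≡ 3 and 1487 ≡ 3 (mod 4), so (3/1487) = −(1487/3).
Reduce top mod 3: now compute (2/3).
Pull out 2: since 3 ≡ 3 (mod 8), (2/3) = -1.
Reached (1/3) = 1. Collecting the sign flips along the way, the symbol is +1.

1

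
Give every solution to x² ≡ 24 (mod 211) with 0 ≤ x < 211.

Since 211 ≡ 3 (mod 4), a square root of 24 is 24^((211+1)/4) = 24^53 mod 211.
Repeated squaring: 24^2≡154, 24^4≡84, 24^8≡93, 24^16≡209, 24^32≡4 (mod 211).
24^53 = 24^(32+16+4+1) ≡ 119 (mod 211).
Check: 119² = 14161 ≡ 24 (mod 211). The two roots are 92 and 119.

92, 119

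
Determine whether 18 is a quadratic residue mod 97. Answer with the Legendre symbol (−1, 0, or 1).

Euler's criterion: (18/97) ≡ 18^48 (mod 97).
18^2 ≡ 33 (mod 97)
18^4 ≡ 22 (mod 97)
18^8 ≡ 96 (mod 97)
18^16 ≡ 1 (mod 97)
18^32 ≡ 1 (mod 97)
18^48 = 18^(32+16) ≡ 1 (mod 97).
Result is 1, so (18/97) = 1.

1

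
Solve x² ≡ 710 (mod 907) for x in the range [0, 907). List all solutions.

127, 780

Since 907 ≡ 3 (mod 4), a square root of 710 is 710^((907+1)/4) = 710^227 mod 907.
Repeated squaring: 710^2≡715, 710^4≡584, 710^8≡24, 710^16≡576, 710^32≡721, 710^64≡130, 710^128≡574 (mod 907).
710^227 = 710^(128+64+32+2+1) ≡ 780 (mod 907).
Check: 780² = 608400 ≡ 710 (mod 907). The two roots are 127 and 780.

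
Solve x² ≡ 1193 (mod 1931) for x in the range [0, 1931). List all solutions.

129, 1802

Since 1931 ≡ 3 (mod 4), a square root of 1193 is 1193^((1931+1)/4) = 1193^483 mod 1931.
Repeated squaring: 1193^2≡102, 1193^4≡749, 1193^8≡1011, 1193^16≡622, 1193^32≡684, 1193^64≡554, 1193^128≡1818, 1193^256≡1183 (mod 1931).
1193^483 = 1193^(256+128+64+32+2+1) ≡ 129 (mod 1931).
Check: 129² = 16641 ≡ 1193 (mod 1931). The two roots are 129 and 1802.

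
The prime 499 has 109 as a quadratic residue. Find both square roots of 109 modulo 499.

205, 294

Since 499 ≡ 3 (mod 4), a square root of 109 is 109^((499+1)/4) = 109^125 mod 499.
Repeated squaring: 109^2≡404, 109^4≡43, 109^8≡352, 109^16≡152, 109^32≡150, 109^64≡45 (mod 499).
109^125 = 109^(64+32+16+8+4+1) ≡ 294 (mod 499).
Check: 294² = 86436 ≡ 109 (mod 499). The two roots are 205 and 294.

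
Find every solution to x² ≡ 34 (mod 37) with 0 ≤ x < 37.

16, 21

37 ≡ 1 (mod 4), so we find a root by search.
Trying successive values, 16² = 256 ≡ 34 (mod 37). The other root is 37 − 16 = 21.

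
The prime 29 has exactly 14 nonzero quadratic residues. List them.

1,4,5,6,7,9,13,16,20,22,23,24,25,28

Square k = 1,…,14 (k and 29−k give the same square):
1²=1, 2²=4, 3²=9, 4²=16, 5²=25, 6²≡7, 7²≡20, 8²≡6, 9²≡23, 10²≡13, 11²≡5, 12²≡28, 13²≡24, 14²≡22 (mod 29).
So the quadratic residues mod 29 are {1, 4, 5, 6, 7, 9, 13, 16, 20, 22, 23, 24, 25, 28}.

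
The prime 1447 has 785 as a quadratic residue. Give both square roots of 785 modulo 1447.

Since 1447 ≡ 3 (mod 4), a square root of 785 is 785^((1447+1)/4) = 785^362 mod 1447.
Repeated squaring: 785^2≡1250, 785^4≡1187, 785^8≡1038, 785^16≡876, 785^32≡466, 785^64≡106, 785^128≡1107, 785^256≡1287 (mod 1447).
785^362 = 785^(256+64+32+8+2) ≡ 217 (mod 1447).
Check: 217² = 47089 ≡ 785 (mod 1447). The two roots are 217 and 1230.

217, 1230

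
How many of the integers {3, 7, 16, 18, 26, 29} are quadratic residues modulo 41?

2

(3/41) = -1 → non-residue.
(7/41) = -1 → non-residue.
(16/41) = +1 → QR.
(18/41) = +1 → QR.
(26/41) = -1 → non-residue.
(29/41) = -1 → non-residue.
Total quadratic residues among the 6: 2.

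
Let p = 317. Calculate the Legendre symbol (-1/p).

First reduce: -1 ≡ 316 (mod 317).
Pull out 2^2: since 317 ≡ 5 (mod 8), (2/317) = -1, so (2/317)^2 = +1.
Reciprocity: 79 ≡ 3 and 317 ≡ 1 (mod 4), so (79/317) = +(317/79).
Reduce top mod 79: now compute (1/79).
Reached (1/79) = 1. Collecting the sign flips along the way, the symbol is +1.

1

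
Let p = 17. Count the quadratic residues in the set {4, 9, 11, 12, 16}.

3

(4/17) = +1 → QR.
(9/17) = +1 → QR.
(11/17) = -1 → non-residue.
(12/17) = -1 → non-residue.
(16/17) = +1 → QR.
Total quadratic residues among the 5: 3.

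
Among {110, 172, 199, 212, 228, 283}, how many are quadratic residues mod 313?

2

(110/313) = -1 → non-residue.
(172/313) = -1 → non-residue.
(199/313) = +1 → QR.
(212/313) = -1 → non-residue.
(228/313) = +1 → QR.
(283/313) = -1 → non-residue.
Total quadratic residues among the 6: 2.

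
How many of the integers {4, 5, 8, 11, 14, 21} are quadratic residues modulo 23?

(4/23) = +1 → QR.
(5/23) = -1 → non-residue.
(8/23) = +1 → QR.
(11/23) = -1 → non-residue.
(14/23) = -1 → non-residue.
(21/23) = -1 → non-residue.
Total quadratic residues among the 6: 2.

2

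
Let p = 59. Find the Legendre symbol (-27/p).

-1

Euler's criterion: (-27/59) ≡ 32^29 (mod 59).
32^2 ≡ 21 (mod 59)
32^4 ≡ 28 (mod 59)
32^8 ≡ 17 (mod 59)
32^16 ≡ 53 (mod 59)
32^29 = 32^(16+8+4+1) ≡ 58 (mod 59).
Result is 58 ≡ −1, so (-27/59) = −1.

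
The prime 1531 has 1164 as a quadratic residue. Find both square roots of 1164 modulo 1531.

Since 1531 ≡ 3 (mod 4), a square root of 1164 is 1164^((1531+1)/4) = 1164^383 mod 1531.
Repeated squaring: 1164^2≡1492, 1164^4≡1521, 1164^8≡100, 1164^16≡814, 1164^32≡1204, 1164^64≡1290, 1164^128≡1434, 1164^256≡223 (mod 1531).
1164^383 = 1164^(256+64+32+16+8+4+2+1) ≡ 109 (mod 1531).
Check: 109² = 11881 ≡ 1164 (mod 1531). The two roots are 109 and 1422.

109, 1422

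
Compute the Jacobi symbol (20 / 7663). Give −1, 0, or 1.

Pull out 2^2: since 7663 ≡ 7 (mod 8), (2/7663) = +1, so (2/7663)^2 = +1.
Reciprocity: 5 ≡ 1 and 7663 ≡ 3 (mod 4), so (5/7663) = +(7663/5).
Reduce top mod 5: now compute (3/5).
Reciprocity: 3 ≡ 3 and 5 ≡ 1 (mod 4), so (3/5) = +(5/3).
Reduce top mod 3: now compute (2/3).
Pull out 2: since 3 ≡ 3 (mod 8), (2/3) = -1.
Reached (1/3) = 1. Collecting the sign flips along the way, the symbol is -1.

-1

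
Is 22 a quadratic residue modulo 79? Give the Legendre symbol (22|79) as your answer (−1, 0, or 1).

Pull out 2: since 79 ≡ 7 (mod 8), (2/79) = +1.
Reciprocity: 11 ≡ 3 and 79 ≡ 3 (mod 4), so (11/79) = −(79/11).
Reduce top mod 11: now compute (2/11).
Pull out 2: since 11 ≡ 3 (mod 8), (2/11) = -1.
Reached (1/11) = 1. Collecting the sign flips along the way, the symbol is +1.

1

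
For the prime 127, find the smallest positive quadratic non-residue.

(2/127) = +1, so 2 is a residue.
(3/127) = −1, so 3 is the smallest positive non-residue mod 127.

3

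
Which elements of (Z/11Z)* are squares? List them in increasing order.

1 3 4 5 9

Square k = 1,…,5 (k and 11−k give the same square):
1²=1, 2²=4, 3²=9, 4²≡5, 5²≡3 (mod 11).
So the quadratic residues mod 11 are {1, 3, 4, 5, 9}.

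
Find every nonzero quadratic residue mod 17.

Square k = 1,…,8 (k and 17−k give the same square):
1²=1, 2²=4, 3²=9, 4²=16, 5²≡8, 6²≡2, 7²≡15, 8²≡13 (mod 17).
So the quadratic residues mod 17 are {1, 2, 4, 8, 9, 13, 15, 16}.

1 2 4 8 9 13 15 16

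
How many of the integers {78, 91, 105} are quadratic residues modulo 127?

(78/127) = -1 → non-residue.
(91/127) = -1 → non-residue.
(105/127) = -1 → non-residue.
Total quadratic residues among the 3: 0.

0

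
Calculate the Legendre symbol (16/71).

1

Euler's criterion: (16/71) ≡ 16^35 (mod 71).
16^2 ≡ 43 (mod 71)
16^4 ≡ 3 (mod 71)
16^8 ≡ 9 (mod 71)
16^16 ≡ 10 (mod 71)
16^32 ≡ 29 (mod 71)
16^35 = 16^(32+2+1) ≡ 1 (mod 71).
Result is 1, so (16/71) = 1.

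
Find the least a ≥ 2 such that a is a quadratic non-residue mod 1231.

3

(2/1231) = +1, so 2 is a residue.
(3/1231) = −1, so 3 is the smallest positive non-residue mod 1231.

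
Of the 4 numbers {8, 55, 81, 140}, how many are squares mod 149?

2

(8/149) = -1 → non-residue.
(55/149) = -1 → non-residue.
(81/149) = +1 → QR.
(140/149) = +1 → QR.
Total quadratic residues among the 4: 2.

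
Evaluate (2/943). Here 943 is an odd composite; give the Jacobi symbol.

1

Pull out 2: since 943 ≡ 7 (mod 8), (2/943) = +1.
Reached (1/943) = 1. Collecting the sign flips along the way, the symbol is +1.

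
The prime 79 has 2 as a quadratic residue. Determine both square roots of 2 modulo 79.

Since 79 ≡ 3 (mod 4), a square root of 2 is 2^((79+1)/4) = 2^20 mod 79.
Repeated squaring: 2^2≡4, 2^4≡16, 2^8≡19, 2^16≡45 (mod 79).
2^20 = 2^(16+4) ≡ 9 (mod 79).
Check: 9² = 81 ≡ 2 (mod 79). The two roots are 9 and 70.

9, 70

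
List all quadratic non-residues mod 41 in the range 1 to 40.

3 6 7 11 12 13 14 15 17 19 22 24 26 27 28 29 30 34 35 38

Square k = 1,…,20 (k and 41−k give the same square):
1²=1, 2²=4, 3²=9, 4²=16, 5²=25, 6²=36, 7²≡8, 8²≡23, 9²≡40, 10²≡18, 11²≡39, 12²≡21, 13²≡5, 14²≡32, 15²≡20, 16²≡10, 17²≡2, 18²≡37, 19²≡33, 20²≡31 (mod 41).
The residues are {1, 2, 4, 5, 8, 9, 10, 16, 18, 20, 21, 23, 25, 31, 32, 33, 36, 37, 39, 40}; the non-residues are the remaining 20 nonzero classes.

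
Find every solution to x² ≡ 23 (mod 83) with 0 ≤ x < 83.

Since 83 ≡ 3 (mod 4), a square root of 23 is 23^((83+1)/4) = 23^21 mod 83.
Repeated squaring: 23^2≡31, 23^4≡48, 23^8≡63, 23^16≡68 (mod 83).
23^21 = 23^(16+4+1) ≡ 40 (mod 83).
Check: 40² = 1600 ≡ 23 (mod 83). The two roots are 40 and 43.

40, 43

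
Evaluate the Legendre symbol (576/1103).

Euler's criterion: (576/1103) ≡ 576^551 (mod 1103).
576^2 ≡ 876 (mod 1103)
576^4 ≡ 791 (mod 1103)
576^8 ≡ 280 (mod 1103)
576^16 ≡ 87 (mod 1103)
576^32 ≡ 951 (mod 1103)
576^64 ≡ 1044 (mod 1103)
576^128 ≡ 172 (mod 1103)
576^256 ≡ 906 (mod 1103)
576^512 ≡ 204 (mod 1103)
576^551 = 576^(512+32+4+2+1) ≡ 1 (mod 1103).
Result is 1, so (576/1103) = 1.

1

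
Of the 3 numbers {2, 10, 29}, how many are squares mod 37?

1

(2/37) = -1 → non-residue.
(10/37) = +1 → QR.
(29/37) = -1 → non-residue.
Total quadratic residues among the 3: 1.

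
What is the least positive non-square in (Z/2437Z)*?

2

(2/2437) = −1, so 2 is the smallest positive non-residue mod 2437.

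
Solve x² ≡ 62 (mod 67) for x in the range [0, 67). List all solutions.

14, 53

Since 67 ≡ 3 (mod 4), a square root of 62 is 62^((67+1)/4) = 62^17 mod 67.
Repeated squaring: 62^2≡25, 62^4≡22, 62^8≡15, 62^16≡24 (mod 67).
62^17 = 62^(16+1) ≡ 14 (mod 67).
Check: 14² = 196 ≡ 62 (mod 67). The two roots are 14 and 53.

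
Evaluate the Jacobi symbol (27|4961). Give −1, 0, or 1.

-1

Reciprocity: 27 ≡ 3 and 4961 ≡ 1 (mod 4), so (27/4961) = +(4961/27).
Reduce top mod 27: now compute (20/27).
Pull out 2^2: since 27 ≡ 3 (mod 8), (2/27) = -1, so (2/27)^2 = +1.
Reciprocity: 5 ≡ 1 and 27 ≡ 3 (mod 4), so (5/27) = +(27/5).
Reduce top mod 5: now compute (2/5).
Pull out 2: since 5 ≡ 5 (mod 8), (2/5) = -1.
Reached (1/5) = 1. Collecting the sign flips along the way, the symbol is -1.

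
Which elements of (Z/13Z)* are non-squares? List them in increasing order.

2 5 6 7 8 11

Square k = 1,…,6 (k and 13−k give the same square):
1²=1, 2²=4, 3²=9, 4²≡3, 5²≡12, 6²≡10 (mod 13).
The residues are {1, 3, 4, 9, 10, 12}; the non-residues are the remaining 6 nonzero classes.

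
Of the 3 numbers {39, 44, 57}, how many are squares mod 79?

(39/79) = -1 → non-residue.
(44/79) = +1 → QR.
(57/79) = -1 → non-residue.
Total quadratic residues among the 3: 1.

1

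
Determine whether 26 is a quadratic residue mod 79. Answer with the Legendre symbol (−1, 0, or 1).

1

Pull out 2: since 79 ≡ 7 (mod 8), (2/79) = +1.
Reciprocity: 13 ≡ 1 and 79 ≡ 3 (mod 4), so (13/79) = +(79/13).
Reduce top mod 13: now compute (1/13).
Reached (1/13) = 1. Collecting the sign flips along the way, the symbol is +1.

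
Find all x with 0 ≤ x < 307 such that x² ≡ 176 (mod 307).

Since 307 ≡ 3 (mod 4), a square root of 176 is 176^((307+1)/4) = 176^77 mod 307.
Repeated squaring: 176^2≡276, 176^4≡40, 176^8≡65, 176^16≡234, 176^32≡110, 176^64≡127 (mod 307).
176^77 = 176^(64+8+4+1) ≡ 100 (mod 307).
Check: 100² = 10000 ≡ 176 (mod 307). The two roots are 100 and 207.

100, 207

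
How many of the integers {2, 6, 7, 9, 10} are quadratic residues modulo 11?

(2/11) = -1 → non-residue.
(6/11) = -1 → non-residue.
(7/11) = -1 → non-residue.
(9/11) = +1 → QR.
(10/11) = -1 → non-residue.
Total quadratic residues among the 5: 1.

1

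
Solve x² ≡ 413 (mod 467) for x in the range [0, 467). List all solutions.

Since 467 ≡ 3 (mod 4), a square root of 413 is 413^((467+1)/4) = 413^117 mod 467.
Repeated squaring: 413^2≡114, 413^4≡387, 413^8≡329, 413^16≡364, 413^32≡335, 413^64≡145 (mod 467).
413^117 = 413^(64+32+16+4+1) ≡ 170 (mod 467).
Check: 170² = 28900 ≡ 413 (mod 467). The two roots are 170 and 297.

170, 297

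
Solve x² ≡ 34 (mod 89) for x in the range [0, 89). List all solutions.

89 ≡ 1 (mod 4), so we find a root by search.
Trying successive values, 37² = 1369 ≡ 34 (mod 89). The other root is 89 − 37 = 52.

37, 52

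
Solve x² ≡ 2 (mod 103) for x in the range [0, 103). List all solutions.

38, 65

Since 103 ≡ 3 (mod 4), a square root of 2 is 2^((103+1)/4) = 2^26 mod 103.
Repeated squaring: 2^2≡4, 2^4≡16, 2^8≡50, 2^16≡28 (mod 103).
2^26 = 2^(16+8+2) ≡ 38 (mod 103).
Check: 38² = 1444 ≡ 2 (mod 103). The two roots are 38 and 65.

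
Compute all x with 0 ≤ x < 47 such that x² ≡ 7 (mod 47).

Since 47 ≡ 3 (mod 4), a square root of 7 is 7^((47+1)/4) = 7^12 mod 47.
Repeated squaring: 7^2≡2, 7^4≡4, 7^8≡16 (mod 47).
7^12 = 7^(8+4) ≡ 17 (mod 47).
Check: 17² = 289 ≡ 7 (mod 47). The two roots are 17 and 30.

17, 30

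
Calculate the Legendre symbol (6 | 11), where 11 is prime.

-1

Euler's criterion: (6/11) ≡ 6^5 (mod 11).
6^2 ≡ 3 (mod 11)
6^4 ≡ 9 (mod 11)
6^5 = 6^(4+1) ≡ 10 (mod 11).
Result is 10 ≡ −1, so (6/11) = −1.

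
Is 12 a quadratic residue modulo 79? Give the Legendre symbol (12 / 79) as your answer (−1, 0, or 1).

Euler's criterion: (12/79) ≡ 12^39 (mod 79).
12^2 ≡ 65 (mod 79)
12^4 ≡ 38 (mod 79)
12^8 ≡ 22 (mod 79)
12^16 ≡ 10 (mod 79)
12^32 ≡ 21 (mod 79)
12^39 = 12^(32+4+2+1) ≡ 78 (mod 79).
Result is 78 ≡ −1, so (12/79) = −1.

-1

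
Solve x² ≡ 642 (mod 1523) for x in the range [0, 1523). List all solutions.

Since 1523 ≡ 3 (mod 4), a square root of 642 is 642^((1523+1)/4) = 642^381 mod 1523.
Repeated squaring: 642^2≡954, 642^4≡885, 642^8≡403, 642^16≡971, 642^32≡104, 642^64≡155, 642^128≡1180, 642^256≡378 (mod 1523).
642^381 = 642^(256+64+32+16+8+4+1) ≡ 692 (mod 1523).
Check: 692² = 478864 ≡ 642 (mod 1523). The two roots are 692 and 831.

692, 831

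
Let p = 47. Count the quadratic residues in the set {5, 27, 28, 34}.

3

(5/47) = -1 → non-residue.
(27/47) = +1 → QR.
(28/47) = +1 → QR.
(34/47) = +1 → QR.
Total quadratic residues among the 4: 3.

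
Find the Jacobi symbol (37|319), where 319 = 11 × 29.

-1

Reciprocity: 37 ≡ 1 and 319 ≡ 3 (mod 4), so (37/319) = +(319/37).
Reduce top mod 37: now compute (23/37).
Reciprocity: 23 ≡ 3 and 37 ≡ 1 (mod 4), so (23/37) = +(37/23).
Reduce top mod 23: now compute (14/23).
Pull out 2: since 23 ≡ 7 (mod 8), (2/23) = +1.
Reciprocity: 7 ≡ 3 and 23 ≡ 3 (mod 4), so (7/23) = −(23/7).
Reduce top mod 7: now compute (2/7).
Pull out 2: since 7 ≡ 7 (mod 8), (2/7) = +1.
Reached (1/7) = 1. Collecting the sign flips along the way, the symbol is -1.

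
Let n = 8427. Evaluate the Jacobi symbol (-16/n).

First reduce: -16 ≡ 8411 (mod 8427).
Reciprocity: 8411 ≡ 3 and 8427 ≡ 3 (mod 4), so (8411/8427) = −(8427/8411).
Reduce top mod 8411: now compute (16/8411).
Pull out 2^4: since 8411 ≡ 3 (mod 8), (2/8411) = -1, so (2/8411)^4 = +1.
Reached (1/8411) = 1. Collecting the sign flips along the way, the symbol is -1.

-1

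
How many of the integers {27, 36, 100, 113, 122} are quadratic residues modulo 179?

(27/179) = +1 → QR.
(36/179) = +1 → QR.
(100/179) = +1 → QR.
(113/179) = -1 → non-residue.
(122/179) = -1 → non-residue.
Total quadratic residues among the 5: 3.

3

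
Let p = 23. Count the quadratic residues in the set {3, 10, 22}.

(3/23) = +1 → QR.
(10/23) = -1 → non-residue.
(22/23) = -1 → non-residue.
Total quadratic residues among the 3: 1.

1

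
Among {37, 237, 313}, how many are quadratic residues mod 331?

1

(37/331) = -1 → non-residue.
(237/331) = -1 → non-residue.
(313/331) = +1 → QR.
Total quadratic residues among the 3: 1.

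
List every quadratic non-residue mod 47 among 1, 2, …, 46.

Square k = 1,…,23 (k and 47−k give the same square):
1²=1, 2²=4, 3²=9, 4²=16, 5²=25, 6²=36, 7²≡2, 8²≡17, 9²≡34, 10²≡6, 11²≡27, 12²≡3, 13²≡28, 14²≡8, 15²≡37, 16²≡21, 17²≡7, 18²≡42, 19²≡32, 20²≡24, 21²≡18, 22²≡14, 23²≡12 (mod 47).
The residues are {1, 2, 3, 4, 6, 7, 8, 9, 12, 14, 16, 17, 18, 21, 24, 25, 27, 28, 32, 34, 36, 37, 42}; the non-residues are the remaining 23 nonzero classes.

5, 10, 11, 13, 15, 19, 20, 22, 23, 26, 29, 30, 31, 33, 35, 38, 39, 40, 41, 43, 44, 45, 46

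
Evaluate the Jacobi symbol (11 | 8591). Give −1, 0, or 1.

0

Reciprocity: 11 ≡ 3 and 8591 ≡ 3 (mod 4), so (11/8591) = −(8591/11).
Reduce top mod 11: now compute (0/11).
Top reduces to 0: gcd > 1, so the symbol is 0.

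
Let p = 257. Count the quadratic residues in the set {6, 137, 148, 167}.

1

(6/257) = -1 → non-residue.
(137/257) = +1 → QR.
(148/257) = -1 → non-residue.
(167/257) = -1 → non-residue.
Total quadratic residues among the 4: 1.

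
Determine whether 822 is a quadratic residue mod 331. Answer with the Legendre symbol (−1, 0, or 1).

-1

First reduce: 822 ≡ 160 (mod 331).
Pull out 2^5: since 331 ≡ 3 (mod 8), (2/331) = -1, so (2/331)^5 = -1.
Reciprocity: 5 ≡ 1 and 331 ≡ 3 (mod 4), so (5/331) = +(331/5).
Reduce top mod 5: now compute (1/5).
Reached (1/5) = 1. Collecting the sign flips along the way, the symbol is -1.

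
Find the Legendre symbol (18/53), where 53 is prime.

-1

Pull out 2: since 53 ≡ 5 (mod 8), (2/53) = -1.
Reciprocity: 9 ≡ 1 and 53 ≡ 1 (mod 4), so (9/53) = +(53/9).
Reduce top mod 9: now compute (8/9).
Pull out 2^3: since 9 ≡ 1 (mod 8), (2/9) = +1, so (2/9)^3 = +1.
Reached (1/9) = 1. Collecting the sign flips along the way, the symbol is -1.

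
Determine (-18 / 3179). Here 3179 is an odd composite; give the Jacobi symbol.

1

First reduce: -18 ≡ 3161 (mod 3179).
Reciprocity: 3161 ≡ 1 and 3179 ≡ 3 (mod 4), so (3161/3179) = +(3179/3161).
Reduce top mod 3161: now compute (18/3161).
Pull out 2: since 3161 ≡ 1 (mod 8), (2/3161) = +1.
Reciprocity: 9 ≡ 1 and 3161 ≡ 1 (mod 4), so (9/3161) = +(3161/9).
Reduce top mod 9: now compute (2/9).
Pull out 2: since 9 ≡ 1 (mod 8), (2/9) = +1.
Reached (1/9) = 1. Collecting the sign flips along the way, the symbol is +1.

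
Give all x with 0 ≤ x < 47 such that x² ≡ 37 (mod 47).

Since 47 ≡ 3 (mod 4), a square root of 37 is 37^((47+1)/4) = 37^12 mod 47.
Repeated squaring: 37^2≡6, 37^4≡36, 37^8≡27 (mod 47).
37^12 = 37^(8+4) ≡ 32 (mod 47).
Check: 32² = 1024 ≡ 37 (mod 47). The two roots are 15 and 32.

15, 32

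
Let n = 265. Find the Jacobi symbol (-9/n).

First reduce: -9 ≡ 256 (mod 265).
Pull out 2^8: since 265 ≡ 1 (mod 8), (2/265) = +1, so (2/265)^8 = +1.
Reached (1/265) = 1. Collecting the sign flips along the way, the symbol is +1.

1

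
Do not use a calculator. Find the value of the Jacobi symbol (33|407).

Reciprocity: 33 ≡ 1 and 407 ≡ 3 (mod 4), so (33/407) = +(407/33).
Reduce top mod 33: now compute (11/33).
Reciprocity: 11 ≡ 3 and 33 ≡ 1 (mod 4), so (11/33) = +(33/11).
Reduce top mod 11: now compute (0/11).
Top reduces to 0: gcd > 1, so the symbol is 0.

0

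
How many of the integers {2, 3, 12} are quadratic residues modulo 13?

(2/13) = -1 → non-residue.
(3/13) = +1 → QR.
(12/13) = +1 → QR.
Total quadratic residues among the 3: 2.

2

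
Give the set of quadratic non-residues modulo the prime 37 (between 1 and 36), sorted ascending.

2, 5, 6, 8, 13, 14, 15, 17, 18, 19, 20, 22, 23, 24, 29, 31, 32, 35

Square k = 1,…,18 (k and 37−k give the same square):
1²=1, 2²=4, 3²=9, 4²=16, 5²=25, 6²=36, 7²≡12, 8²≡27, 9²≡7, 10²≡26, 11²≡10, 12²≡33, 13²≡21, 14²≡11, 15²≡3, 16²≡34, 17²≡30, 18²≡28 (mod 37).
The residues are {1, 3, 4, 7, 9, 10, 11, 12, 16, 21, 25, 26, 27, 28, 30, 33, 34, 36}; the non-residues are the remaining 18 nonzero classes.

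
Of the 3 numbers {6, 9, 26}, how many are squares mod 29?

2

(6/29) = +1 → QR.
(9/29) = +1 → QR.
(26/29) = -1 → non-residue.
Total quadratic residues among the 3: 2.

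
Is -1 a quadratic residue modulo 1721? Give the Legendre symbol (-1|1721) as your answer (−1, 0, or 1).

First reduce: -1 ≡ 1720 (mod 1721).
Pull out 2^3: since 1721 ≡ 1 (mod 8), (2/1721) = +1, so (2/1721)^3 = +1.
Reciprocity: 215 ≡ 3 and 1721 ≡ 1 (mod 4), so (215/1721) = +(1721/215).
Reduce top mod 215: now compute (1/215).
Reached (1/215) = 1. Collecting the sign flips along the way, the symbol is +1.

1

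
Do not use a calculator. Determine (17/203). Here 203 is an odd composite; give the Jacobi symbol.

1

Reciprocity: 17 ≡ 1 and 203 ≡ 3 (mod 4), so (17/203) = +(203/17).
Reduce top mod 17: now compute (16/17).
Pull out 2^4: since 17 ≡ 1 (mod 8), (2/17) = +1, so (2/17)^4 = +1.
Reached (1/17) = 1. Collecting the sign flips along the way, the symbol is +1.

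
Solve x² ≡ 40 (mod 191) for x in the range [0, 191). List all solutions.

68, 123

Since 191 ≡ 3 (mod 4), a square root of 40 is 40^((191+1)/4) = 40^48 mod 191.
Repeated squaring: 40^2≡72, 40^4≡27, 40^8≡156, 40^16≡79, 40^32≡129 (mod 191).
40^48 = 40^(32+16) ≡ 68 (mod 191).
Check: 68² = 4624 ≡ 40 (mod 191). The two roots are 68 and 123.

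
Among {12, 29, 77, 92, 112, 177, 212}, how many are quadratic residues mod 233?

(12/233) = -1 → non-residue.
(29/233) = +1 → QR.
(77/233) = -1 → non-residue.
(92/233) = +1 → QR.
(112/233) = +1 → QR.
(177/233) = +1 → QR.
(212/233) = -1 → non-residue.
Total quadratic residues among the 7: 4.

4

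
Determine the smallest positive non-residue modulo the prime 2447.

5

(2/2447) = +1, so 2 is a residue.
(3/2447) = +1, so 3 is a residue.
(4/2447) = +1, so 4 is a residue.
(5/2447) = −1, so 5 is the smallest positive non-residue mod 2447.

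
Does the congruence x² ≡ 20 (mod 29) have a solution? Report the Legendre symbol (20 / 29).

Pull out 2^2: since 29 ≡ 5 (mod 8), (2/29) = -1, so (2/29)^2 = +1.
Reciprocity: 5 ≡ 1 and 29 ≡ 1 (mod 4), so (5/29) = +(29/5).
Reduce top mod 5: now compute (4/5).
Pull out 2^2: since 5 ≡ 5 (mod 8), (2/5) = -1, so (2/5)^2 = +1.
Reached (1/5) = 1. Collecting the sign flips along the way, the symbol is +1.

1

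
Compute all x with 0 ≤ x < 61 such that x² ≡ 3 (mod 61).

8, 53

61 ≡ 1 (mod 4), so we find a root by search.
Trying successive values, 8² = 64 ≡ 3 (mod 61). The other root is 61 − 8 = 53.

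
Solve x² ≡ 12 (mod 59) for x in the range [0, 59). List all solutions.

22, 37

Since 59 ≡ 3 (mod 4), a square root of 12 is 12^((59+1)/4) = 12^15 mod 59.
Repeated squaring: 12^2≡26, 12^4≡27, 12^8≡21 (mod 59).
12^15 = 12^(8+4+2+1) ≡ 22 (mod 59).
Check: 22² = 484 ≡ 12 (mod 59). The two roots are 22 and 37.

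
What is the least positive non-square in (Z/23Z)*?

5

(2/23) = +1, so 2 is a residue.
(3/23) = +1, so 3 is a residue.
(4/23) = +1, so 4 is a residue.
(5/23) = −1, so 5 is the smallest positive non-residue mod 23.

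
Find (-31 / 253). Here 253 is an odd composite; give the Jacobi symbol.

First reduce: -31 ≡ 222 (mod 253).
Pull out 2: since 253 ≡ 5 (mod 8), (2/253) = -1.
Reciprocity: 111 ≡ 3 and 253 ≡ 1 (mod 4), so (111/253) = +(253/111).
Reduce top mod 111: now compute (31/111).
Reciprocity: 31 ≡ 3 and 111 ≡ 3 (mod 4), so (31/111) = −(111/31).
Reduce top mod 31: now compute (18/31).
Pull out 2: since 31 ≡ 7 (mod 8), (2/31) = +1.
Reciprocity: 9 ≡ 1 and 31 ≡ 3 (mod 4), so (9/31) = +(31/9).
Reduce top mod 9: now compute (4/9).
Pull out 2^2: since 9 ≡ 1 (mod 8), (2/9) = +1, so (2/9)^2 = +1.
Reached (1/9) = 1. Collecting the sign flips along the way, the symbol is +1.

1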